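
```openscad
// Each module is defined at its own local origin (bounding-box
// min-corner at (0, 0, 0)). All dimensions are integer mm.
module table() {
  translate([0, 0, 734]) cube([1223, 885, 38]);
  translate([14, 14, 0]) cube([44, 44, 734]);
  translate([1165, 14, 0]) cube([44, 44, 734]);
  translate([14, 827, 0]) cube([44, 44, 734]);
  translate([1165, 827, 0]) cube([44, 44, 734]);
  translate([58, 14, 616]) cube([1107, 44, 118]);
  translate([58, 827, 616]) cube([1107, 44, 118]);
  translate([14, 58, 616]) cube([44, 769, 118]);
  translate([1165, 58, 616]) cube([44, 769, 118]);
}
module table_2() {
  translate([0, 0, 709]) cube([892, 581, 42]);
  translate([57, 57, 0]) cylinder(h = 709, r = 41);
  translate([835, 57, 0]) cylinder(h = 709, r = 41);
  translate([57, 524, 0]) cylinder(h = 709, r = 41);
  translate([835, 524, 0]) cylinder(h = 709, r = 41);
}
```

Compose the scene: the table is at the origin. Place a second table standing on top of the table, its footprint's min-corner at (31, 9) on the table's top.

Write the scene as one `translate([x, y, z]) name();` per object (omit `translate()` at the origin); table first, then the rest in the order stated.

table();
translate([31, 9, 772]) table_2();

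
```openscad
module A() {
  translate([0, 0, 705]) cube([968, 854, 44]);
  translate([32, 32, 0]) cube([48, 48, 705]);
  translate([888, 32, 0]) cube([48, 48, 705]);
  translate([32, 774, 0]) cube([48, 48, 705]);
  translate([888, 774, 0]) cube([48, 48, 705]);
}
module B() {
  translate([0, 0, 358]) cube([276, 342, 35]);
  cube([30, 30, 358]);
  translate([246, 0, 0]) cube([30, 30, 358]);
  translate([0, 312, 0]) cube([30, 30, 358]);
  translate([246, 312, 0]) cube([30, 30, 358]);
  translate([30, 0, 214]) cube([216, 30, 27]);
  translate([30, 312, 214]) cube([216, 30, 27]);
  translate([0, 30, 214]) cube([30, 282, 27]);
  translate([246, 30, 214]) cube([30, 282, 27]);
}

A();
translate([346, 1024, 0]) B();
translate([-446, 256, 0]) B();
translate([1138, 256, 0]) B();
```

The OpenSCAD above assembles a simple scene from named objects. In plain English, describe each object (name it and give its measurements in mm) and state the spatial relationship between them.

A is a table: top 968 mm (x) × 854 mm (y), 44 mm thick, upper face at z = 749 mm, on four 48×48 mm square legs, each inset 32 mm from the nearest pair of top edges, running from z = 0 to the bottom of the top.

B is a four-legged stool. The seat is a 276×342×35 mm slab whose top surface is at z = 393 mm; four square legs, each 30×30 mm in cross-section, run from the floor (z = 0) to the underside of the seat, each flush with a corner of the seat. Four stretchers, 30 mm wide and 27 mm tall, connect adjacent legs with their undersides at z = 214 mm, each running between the inner faces of the legs it joins and aligned with the legs' outer faces on the other axis.

Three stools sit around the table at the +y, −x, +x sides.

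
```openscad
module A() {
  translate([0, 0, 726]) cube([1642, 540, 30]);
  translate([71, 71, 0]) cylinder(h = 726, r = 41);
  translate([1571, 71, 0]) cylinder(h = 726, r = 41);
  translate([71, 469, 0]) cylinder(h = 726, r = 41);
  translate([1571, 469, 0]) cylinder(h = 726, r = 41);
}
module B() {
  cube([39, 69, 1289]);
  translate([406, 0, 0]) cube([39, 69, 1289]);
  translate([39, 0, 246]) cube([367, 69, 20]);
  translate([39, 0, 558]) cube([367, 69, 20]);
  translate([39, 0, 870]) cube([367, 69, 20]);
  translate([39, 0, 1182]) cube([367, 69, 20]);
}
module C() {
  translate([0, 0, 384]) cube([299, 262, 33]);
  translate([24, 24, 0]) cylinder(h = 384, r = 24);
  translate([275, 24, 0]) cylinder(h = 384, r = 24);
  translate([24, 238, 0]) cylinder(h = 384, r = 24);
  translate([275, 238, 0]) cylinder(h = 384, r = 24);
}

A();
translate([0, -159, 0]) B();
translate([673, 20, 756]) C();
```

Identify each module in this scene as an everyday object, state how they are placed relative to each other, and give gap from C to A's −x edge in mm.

The stool's min-x is at 673; the table's min-x is 0; gap = 673 mm.

A is a table. B is a ladder. C is a stool. The ladder is on the floor beside the table on its −y side. The stool is on top of the table. The gap from the stool to the table's −x edge is 673 mm.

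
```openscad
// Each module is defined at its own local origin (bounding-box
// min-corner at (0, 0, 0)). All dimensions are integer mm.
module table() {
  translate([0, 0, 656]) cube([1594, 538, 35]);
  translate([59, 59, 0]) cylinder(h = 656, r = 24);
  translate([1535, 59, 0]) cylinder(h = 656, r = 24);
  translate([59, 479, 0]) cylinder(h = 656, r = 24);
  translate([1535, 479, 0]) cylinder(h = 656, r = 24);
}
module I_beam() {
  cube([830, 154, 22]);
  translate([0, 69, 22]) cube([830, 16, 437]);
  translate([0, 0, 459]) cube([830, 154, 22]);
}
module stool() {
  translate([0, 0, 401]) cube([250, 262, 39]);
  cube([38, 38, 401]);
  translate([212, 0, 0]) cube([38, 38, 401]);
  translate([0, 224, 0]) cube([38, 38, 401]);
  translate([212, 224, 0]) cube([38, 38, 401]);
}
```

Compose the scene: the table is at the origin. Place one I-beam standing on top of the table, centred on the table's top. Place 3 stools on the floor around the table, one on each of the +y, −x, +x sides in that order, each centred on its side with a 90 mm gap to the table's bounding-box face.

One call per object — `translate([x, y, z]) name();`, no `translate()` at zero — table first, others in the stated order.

table();
translate([382, 192, 691]) I_beam();
translate([672, 628, 0]) stool();
translate([-340, 138, 0]) stool();
translate([1684, 138, 0]) stool();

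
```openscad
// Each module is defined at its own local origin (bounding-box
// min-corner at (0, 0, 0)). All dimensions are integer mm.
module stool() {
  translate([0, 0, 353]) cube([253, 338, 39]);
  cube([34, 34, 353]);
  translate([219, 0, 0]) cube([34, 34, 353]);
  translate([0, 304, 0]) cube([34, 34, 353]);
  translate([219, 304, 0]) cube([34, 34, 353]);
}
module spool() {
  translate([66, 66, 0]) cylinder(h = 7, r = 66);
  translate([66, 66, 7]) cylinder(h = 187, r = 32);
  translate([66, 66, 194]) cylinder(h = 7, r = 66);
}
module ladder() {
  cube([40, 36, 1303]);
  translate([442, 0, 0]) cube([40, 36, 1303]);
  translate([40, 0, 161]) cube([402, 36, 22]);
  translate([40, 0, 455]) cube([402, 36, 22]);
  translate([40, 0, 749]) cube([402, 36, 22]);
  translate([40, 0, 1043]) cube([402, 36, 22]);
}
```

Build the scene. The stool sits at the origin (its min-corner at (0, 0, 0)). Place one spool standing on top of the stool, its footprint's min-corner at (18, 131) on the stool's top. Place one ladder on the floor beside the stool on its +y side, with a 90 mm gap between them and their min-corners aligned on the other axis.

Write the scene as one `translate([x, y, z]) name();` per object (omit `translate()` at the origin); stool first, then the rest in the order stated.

stool();
translate([18, 131, 392]) spool();
translate([0, 428, 0]) ladder();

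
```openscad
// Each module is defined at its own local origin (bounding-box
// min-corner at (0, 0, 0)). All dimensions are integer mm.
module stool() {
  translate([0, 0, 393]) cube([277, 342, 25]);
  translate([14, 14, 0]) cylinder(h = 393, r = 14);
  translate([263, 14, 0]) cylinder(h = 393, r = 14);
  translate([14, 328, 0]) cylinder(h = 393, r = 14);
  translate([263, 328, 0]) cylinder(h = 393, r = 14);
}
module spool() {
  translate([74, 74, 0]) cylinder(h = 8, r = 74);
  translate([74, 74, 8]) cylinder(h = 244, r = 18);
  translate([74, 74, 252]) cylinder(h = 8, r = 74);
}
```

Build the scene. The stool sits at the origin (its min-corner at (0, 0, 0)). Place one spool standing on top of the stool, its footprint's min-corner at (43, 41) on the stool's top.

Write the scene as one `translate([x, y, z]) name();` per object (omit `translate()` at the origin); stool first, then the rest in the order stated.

stool();
translate([43, 41, 418]) spool();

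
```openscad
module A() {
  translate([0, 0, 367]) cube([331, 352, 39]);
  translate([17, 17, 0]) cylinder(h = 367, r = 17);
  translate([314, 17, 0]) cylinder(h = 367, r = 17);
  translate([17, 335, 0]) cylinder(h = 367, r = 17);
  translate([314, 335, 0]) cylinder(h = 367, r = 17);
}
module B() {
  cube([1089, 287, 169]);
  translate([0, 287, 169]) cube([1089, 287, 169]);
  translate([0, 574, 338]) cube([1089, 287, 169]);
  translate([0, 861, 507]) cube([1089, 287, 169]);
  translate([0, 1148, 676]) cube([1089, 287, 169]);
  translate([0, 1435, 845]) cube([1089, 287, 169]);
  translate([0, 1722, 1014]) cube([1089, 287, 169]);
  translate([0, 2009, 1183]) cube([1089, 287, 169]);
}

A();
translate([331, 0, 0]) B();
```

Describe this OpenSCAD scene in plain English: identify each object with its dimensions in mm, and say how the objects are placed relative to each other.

A is a simple wooden stool: a rectangular seat 331 mm (x) by 352 mm (y), 39 mm thick, top face at z = 406 mm, on four round legs, each 34 mm in diameter. The legs rest on z = 0, each leg's axis is inset half a diameter from the nearest pair of seat edges (so the leg's bounding box is flush with the corner).

B is a straight staircase of 8 solid steps. Each step is 1089 mm wide (x), 287 mm deep (y, the going) and 169 mm tall (the rise). The first step rests on the floor; each subsequent step sits one going further in +y and one rise higher in +z, directly behind and above the previous step with no overlap.

The staircase is against the stool's +x side, with their −y faces flush.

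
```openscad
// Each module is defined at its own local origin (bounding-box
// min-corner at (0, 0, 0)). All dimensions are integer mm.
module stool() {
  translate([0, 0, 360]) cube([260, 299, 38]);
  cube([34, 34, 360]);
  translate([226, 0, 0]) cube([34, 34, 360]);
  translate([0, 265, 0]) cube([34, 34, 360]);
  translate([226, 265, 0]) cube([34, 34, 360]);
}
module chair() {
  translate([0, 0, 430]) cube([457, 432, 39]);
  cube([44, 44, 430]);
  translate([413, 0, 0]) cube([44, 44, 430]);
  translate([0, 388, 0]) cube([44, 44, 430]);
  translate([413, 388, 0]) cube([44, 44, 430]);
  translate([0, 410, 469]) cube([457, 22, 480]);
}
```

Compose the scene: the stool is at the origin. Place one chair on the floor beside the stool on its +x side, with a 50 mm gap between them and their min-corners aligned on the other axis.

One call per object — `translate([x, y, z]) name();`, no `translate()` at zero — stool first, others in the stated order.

stool();
translate([310, 0, 0]) chair();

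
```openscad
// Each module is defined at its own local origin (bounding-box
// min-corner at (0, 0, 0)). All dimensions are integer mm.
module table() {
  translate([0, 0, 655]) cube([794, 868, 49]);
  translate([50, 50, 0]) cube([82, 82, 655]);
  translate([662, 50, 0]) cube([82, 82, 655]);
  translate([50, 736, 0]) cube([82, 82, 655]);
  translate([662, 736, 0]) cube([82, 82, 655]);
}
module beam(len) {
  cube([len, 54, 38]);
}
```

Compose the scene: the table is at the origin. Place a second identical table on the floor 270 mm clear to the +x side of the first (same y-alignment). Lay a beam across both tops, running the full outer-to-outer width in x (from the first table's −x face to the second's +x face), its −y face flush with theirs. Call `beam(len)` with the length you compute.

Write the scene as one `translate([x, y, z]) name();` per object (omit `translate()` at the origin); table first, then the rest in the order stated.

table();
translate([1064, 0, 0]) table();
translate([0, 0, 704]) beam(1858);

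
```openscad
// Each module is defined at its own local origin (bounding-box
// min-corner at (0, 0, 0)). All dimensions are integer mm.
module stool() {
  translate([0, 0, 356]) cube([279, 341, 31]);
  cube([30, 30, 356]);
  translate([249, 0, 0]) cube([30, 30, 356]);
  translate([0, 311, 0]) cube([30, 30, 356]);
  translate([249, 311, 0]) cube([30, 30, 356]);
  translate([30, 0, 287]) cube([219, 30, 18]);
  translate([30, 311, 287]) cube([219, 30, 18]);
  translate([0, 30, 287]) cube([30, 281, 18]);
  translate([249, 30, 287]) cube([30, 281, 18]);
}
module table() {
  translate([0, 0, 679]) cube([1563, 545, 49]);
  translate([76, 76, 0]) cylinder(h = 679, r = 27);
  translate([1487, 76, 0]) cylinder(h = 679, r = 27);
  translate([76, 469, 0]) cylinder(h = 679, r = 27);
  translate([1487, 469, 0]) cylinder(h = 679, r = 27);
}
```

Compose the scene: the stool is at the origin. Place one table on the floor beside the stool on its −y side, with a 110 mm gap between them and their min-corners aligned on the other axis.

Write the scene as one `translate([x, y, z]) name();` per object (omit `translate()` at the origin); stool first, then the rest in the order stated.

stool();
translate([0, -655, 0]) table();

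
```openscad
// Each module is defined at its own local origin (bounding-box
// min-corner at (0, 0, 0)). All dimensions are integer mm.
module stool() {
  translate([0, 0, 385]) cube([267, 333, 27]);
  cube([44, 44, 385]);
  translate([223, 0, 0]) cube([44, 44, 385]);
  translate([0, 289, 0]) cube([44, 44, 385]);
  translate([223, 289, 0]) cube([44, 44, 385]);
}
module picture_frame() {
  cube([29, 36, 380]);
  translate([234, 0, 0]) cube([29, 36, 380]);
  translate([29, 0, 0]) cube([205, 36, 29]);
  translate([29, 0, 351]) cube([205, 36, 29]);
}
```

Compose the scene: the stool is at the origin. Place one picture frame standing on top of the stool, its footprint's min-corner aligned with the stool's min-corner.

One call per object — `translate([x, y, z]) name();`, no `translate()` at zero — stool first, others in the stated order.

stool();
translate([0, 0, 412]) picture_frame();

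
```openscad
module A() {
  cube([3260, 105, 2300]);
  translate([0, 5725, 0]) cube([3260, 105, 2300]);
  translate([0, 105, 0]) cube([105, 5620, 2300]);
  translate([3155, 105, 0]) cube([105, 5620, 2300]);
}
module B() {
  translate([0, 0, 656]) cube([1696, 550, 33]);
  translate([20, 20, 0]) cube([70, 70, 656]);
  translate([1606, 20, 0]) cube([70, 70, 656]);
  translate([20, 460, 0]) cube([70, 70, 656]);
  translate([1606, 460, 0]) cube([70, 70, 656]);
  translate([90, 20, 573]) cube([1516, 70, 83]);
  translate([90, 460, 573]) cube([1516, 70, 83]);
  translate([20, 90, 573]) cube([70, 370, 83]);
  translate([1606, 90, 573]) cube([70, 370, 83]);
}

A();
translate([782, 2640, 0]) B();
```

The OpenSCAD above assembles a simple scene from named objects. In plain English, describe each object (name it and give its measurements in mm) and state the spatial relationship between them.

A is the wall frame of a small rectangular building: four walls, each 2300 mm tall and 105 mm thick, enclosing a footprint 3260 mm (x) by 5830 mm (y) outside-to-outside, with no floor or roof. The front and back walls (the −y and +y sides) span the full width; the two side walls fit between them.

B is a rectangular dining table. The top is 1696×550×33 mm with its upper surface at z = 689 mm. It stands on four 70×70 mm square legs, each inset 20 mm from the nearest pair of top edges, running from the floor to the underside of the top. Four apron rails, 70 mm thick and 83 mm tall, run between adjacent legs with their top edges flush with the underside of the top and their outer faces flush with the legs' outer faces.

The table sits inside the house frame, centred.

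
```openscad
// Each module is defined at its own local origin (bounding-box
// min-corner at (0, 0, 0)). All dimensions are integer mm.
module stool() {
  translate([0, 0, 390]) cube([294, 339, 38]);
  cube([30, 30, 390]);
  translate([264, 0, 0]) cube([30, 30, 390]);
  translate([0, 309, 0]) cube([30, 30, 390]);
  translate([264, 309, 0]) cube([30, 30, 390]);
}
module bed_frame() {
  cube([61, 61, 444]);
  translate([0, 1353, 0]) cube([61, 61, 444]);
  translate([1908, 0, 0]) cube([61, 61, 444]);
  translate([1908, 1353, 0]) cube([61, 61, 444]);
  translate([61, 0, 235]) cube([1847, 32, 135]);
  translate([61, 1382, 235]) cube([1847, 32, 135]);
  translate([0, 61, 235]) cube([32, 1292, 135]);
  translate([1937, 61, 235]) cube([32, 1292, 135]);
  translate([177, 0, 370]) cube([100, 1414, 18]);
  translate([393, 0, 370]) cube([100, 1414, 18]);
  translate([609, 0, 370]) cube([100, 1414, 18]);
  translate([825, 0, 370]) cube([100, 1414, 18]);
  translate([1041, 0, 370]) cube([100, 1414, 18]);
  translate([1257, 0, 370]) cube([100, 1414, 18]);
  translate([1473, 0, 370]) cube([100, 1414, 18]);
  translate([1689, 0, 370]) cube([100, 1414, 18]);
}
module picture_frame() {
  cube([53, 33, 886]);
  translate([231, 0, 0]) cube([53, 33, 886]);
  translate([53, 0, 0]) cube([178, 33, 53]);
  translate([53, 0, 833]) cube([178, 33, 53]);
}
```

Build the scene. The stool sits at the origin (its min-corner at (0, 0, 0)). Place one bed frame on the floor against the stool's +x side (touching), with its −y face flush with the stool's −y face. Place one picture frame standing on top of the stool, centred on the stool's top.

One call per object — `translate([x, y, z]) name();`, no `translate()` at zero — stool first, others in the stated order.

stool();
translate([294, 0, 0]) bed_frame();
translate([5, 153, 428]) picture_frame();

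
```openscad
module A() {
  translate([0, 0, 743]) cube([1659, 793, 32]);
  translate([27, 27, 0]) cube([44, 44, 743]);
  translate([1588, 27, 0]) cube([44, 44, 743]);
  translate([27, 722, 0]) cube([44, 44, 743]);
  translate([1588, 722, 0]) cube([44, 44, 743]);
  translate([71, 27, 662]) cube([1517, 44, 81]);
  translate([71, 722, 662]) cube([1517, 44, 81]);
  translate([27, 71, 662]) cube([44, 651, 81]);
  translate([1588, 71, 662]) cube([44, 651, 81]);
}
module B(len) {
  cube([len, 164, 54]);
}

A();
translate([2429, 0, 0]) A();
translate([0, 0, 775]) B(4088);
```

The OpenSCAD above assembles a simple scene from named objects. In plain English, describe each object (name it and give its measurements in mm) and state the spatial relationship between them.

A is a table with a 1659×793 mm rectangular top, 32 mm thick, top surface at z = 775 mm, supported by four 44×44 mm square legs, each inset 27 mm from the nearest pair of top edges, running from the floor. Four apron rails, 44 mm thick and 81 mm tall, run between adjacent legs with their top edges flush with the underside of the top and their outer faces flush with the legs' outer faces.

B is a rectangular beam 4088 mm long (x), 164 mm deep (y), 54 mm thick (z).

The beam spans the tops of two tables placed 770 mm apart, resting at z = 775 mm.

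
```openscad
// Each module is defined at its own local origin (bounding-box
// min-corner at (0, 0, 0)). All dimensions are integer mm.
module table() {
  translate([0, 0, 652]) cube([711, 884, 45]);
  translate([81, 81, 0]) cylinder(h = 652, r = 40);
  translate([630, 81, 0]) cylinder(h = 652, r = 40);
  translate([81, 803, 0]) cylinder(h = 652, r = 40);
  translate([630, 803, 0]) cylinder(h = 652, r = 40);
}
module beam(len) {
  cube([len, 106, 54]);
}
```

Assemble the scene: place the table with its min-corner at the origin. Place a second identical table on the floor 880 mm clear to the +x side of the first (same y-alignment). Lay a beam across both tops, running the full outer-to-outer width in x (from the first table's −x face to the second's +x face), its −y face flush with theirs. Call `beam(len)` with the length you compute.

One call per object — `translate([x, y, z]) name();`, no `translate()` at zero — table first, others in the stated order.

table();
translate([1591, 0, 0]) table();
translate([0, 0, 697]) beam(2302);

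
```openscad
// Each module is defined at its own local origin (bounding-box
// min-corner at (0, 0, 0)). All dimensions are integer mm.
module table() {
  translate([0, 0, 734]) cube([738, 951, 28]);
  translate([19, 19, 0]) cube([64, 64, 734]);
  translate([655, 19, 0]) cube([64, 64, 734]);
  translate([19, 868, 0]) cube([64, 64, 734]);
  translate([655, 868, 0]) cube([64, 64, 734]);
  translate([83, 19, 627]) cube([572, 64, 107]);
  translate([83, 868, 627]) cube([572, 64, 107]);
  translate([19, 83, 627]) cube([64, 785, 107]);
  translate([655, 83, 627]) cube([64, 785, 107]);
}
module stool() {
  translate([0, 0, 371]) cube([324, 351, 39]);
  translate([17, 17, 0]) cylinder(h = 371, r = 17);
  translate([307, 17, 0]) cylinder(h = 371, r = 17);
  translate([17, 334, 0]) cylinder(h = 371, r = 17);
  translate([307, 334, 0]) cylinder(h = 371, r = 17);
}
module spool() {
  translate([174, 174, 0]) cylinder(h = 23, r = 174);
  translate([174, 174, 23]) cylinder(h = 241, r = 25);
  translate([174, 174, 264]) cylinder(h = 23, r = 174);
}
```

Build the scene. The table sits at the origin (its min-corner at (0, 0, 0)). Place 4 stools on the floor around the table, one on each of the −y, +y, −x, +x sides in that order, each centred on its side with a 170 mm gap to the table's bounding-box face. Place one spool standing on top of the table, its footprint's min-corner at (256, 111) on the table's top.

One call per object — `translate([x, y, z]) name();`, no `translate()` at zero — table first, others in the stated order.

table();
translate([207, -521, 0]) stool();
translate([207, 1121, 0]) stool();
translate([-494, 300, 0]) stool();
translate([908, 300, 0]) stool();
translate([256, 111, 762]) spool();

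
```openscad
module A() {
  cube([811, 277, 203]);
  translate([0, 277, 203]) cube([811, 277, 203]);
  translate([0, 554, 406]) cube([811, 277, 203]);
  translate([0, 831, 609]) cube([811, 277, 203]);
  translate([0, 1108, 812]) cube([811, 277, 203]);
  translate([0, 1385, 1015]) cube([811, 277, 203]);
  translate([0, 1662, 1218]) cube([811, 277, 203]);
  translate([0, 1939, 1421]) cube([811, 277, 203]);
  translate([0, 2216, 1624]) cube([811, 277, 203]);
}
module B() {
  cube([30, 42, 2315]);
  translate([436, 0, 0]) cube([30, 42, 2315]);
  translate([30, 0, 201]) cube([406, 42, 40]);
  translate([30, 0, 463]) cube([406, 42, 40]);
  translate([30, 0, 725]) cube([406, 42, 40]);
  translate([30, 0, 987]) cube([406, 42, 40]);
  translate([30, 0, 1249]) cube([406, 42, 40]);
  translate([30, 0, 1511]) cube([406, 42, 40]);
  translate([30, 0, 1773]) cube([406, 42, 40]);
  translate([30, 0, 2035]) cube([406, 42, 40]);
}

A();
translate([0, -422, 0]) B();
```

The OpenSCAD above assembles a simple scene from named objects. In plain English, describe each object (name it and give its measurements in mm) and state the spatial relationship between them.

A is a straight staircase of 9 solid steps. Each step is 811 mm wide (x), 277 mm deep (y, the going) and 203 mm tall (the rise). The first step rests on the floor; each subsequent step sits one going further in +y and one rise higher in +z, directly behind and above the previous step with no overlap.

B is a straight ladder. Two 30×42 mm vertical rails, 2315 mm tall, stand 466 mm apart (outside-to-outside) with their front faces coplanar on the −y side. 8 rungs, each 42 mm deep and 40 mm tall, span between the inner faces of the rails, front faces flush with the rails. The lowest rung's underside is at z = 201 mm and rungs are spaced 262 mm apart (underside to underside).

The ladder is on the floor beside the staircase on its −y side.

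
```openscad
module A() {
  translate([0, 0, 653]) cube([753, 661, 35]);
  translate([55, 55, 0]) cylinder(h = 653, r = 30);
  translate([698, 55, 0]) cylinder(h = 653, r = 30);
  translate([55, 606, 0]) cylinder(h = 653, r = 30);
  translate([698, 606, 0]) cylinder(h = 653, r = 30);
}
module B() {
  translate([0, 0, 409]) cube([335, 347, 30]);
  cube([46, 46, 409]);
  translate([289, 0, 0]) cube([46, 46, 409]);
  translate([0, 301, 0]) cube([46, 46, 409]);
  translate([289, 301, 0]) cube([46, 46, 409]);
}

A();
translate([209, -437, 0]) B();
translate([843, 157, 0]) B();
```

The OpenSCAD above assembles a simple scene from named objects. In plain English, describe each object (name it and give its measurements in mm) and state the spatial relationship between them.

A is a table: top 753 mm (x) × 661 mm (y), 35 mm thick, upper face at z = 688 mm, on four round legs of 60 mm diameter, each leg's bounding box inset 25 mm from the nearest pair of top edges, running from z = 0 to the bottom of the top.

B is a four-legged stool. The seat is 335×347 mm, 30 mm thick, top at z = 439 mm. It stands on four square legs, each 46×46 mm in cross-section, from z = 0 to the seat underside, each flush with a corner of the seat.

Two stools sit around the table at the −y, +x sides.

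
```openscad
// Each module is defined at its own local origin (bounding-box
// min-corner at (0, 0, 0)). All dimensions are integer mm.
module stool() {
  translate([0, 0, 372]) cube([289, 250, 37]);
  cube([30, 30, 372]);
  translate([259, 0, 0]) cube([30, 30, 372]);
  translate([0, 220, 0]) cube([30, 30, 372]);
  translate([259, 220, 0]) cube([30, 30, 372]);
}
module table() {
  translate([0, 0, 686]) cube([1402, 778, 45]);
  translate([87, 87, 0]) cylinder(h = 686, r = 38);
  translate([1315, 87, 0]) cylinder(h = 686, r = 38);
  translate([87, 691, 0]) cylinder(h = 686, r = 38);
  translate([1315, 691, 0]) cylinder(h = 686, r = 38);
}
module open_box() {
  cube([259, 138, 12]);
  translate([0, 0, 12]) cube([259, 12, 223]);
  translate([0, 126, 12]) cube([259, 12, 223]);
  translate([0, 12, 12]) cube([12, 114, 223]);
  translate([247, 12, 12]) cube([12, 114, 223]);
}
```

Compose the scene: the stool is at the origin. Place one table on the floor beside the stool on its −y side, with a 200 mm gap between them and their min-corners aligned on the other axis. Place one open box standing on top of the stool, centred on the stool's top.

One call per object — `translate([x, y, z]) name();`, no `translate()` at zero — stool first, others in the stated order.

stool();
translate([0, -978, 0]) table();
translate([15, 56, 409]) open_box();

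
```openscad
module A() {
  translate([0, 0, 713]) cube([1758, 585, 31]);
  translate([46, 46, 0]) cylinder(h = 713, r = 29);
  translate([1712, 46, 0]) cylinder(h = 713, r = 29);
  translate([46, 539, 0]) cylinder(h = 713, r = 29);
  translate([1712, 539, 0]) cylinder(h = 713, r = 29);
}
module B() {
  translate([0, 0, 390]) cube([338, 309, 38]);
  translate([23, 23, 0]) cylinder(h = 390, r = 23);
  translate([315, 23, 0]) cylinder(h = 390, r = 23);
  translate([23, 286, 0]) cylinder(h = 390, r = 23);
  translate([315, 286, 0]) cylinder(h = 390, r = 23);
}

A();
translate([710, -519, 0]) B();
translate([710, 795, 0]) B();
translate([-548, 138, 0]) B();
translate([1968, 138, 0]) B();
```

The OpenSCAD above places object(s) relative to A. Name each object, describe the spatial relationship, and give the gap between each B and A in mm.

A is a table. B is a stool. Four stools sit around the table at the −y, +y, −x, +x sides. The gap between each stool and the table is 210 mm.

Each stool's nearest face is 210 mm from the table's bounding box.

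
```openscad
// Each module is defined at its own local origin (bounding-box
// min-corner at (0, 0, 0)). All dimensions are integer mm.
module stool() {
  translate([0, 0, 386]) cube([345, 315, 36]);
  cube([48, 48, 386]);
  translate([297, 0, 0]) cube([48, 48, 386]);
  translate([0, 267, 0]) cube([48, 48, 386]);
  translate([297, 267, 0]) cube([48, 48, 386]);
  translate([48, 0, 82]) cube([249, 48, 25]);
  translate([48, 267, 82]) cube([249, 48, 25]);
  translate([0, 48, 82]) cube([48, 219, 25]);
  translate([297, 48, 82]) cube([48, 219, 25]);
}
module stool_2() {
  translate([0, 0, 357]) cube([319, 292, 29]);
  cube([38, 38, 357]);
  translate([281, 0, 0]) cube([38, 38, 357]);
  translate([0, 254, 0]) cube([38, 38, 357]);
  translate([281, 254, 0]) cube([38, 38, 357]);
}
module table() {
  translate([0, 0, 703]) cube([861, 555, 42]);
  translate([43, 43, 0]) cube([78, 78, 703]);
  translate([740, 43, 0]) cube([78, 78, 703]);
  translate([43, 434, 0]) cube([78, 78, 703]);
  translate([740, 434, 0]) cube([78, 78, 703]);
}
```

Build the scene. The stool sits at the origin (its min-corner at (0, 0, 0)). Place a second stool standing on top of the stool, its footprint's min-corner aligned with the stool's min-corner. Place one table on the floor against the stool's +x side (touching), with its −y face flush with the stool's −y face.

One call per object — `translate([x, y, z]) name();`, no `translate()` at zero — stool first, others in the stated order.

stool();
translate([0, 0, 422]) stool_2();
translate([345, 0, 0]) table();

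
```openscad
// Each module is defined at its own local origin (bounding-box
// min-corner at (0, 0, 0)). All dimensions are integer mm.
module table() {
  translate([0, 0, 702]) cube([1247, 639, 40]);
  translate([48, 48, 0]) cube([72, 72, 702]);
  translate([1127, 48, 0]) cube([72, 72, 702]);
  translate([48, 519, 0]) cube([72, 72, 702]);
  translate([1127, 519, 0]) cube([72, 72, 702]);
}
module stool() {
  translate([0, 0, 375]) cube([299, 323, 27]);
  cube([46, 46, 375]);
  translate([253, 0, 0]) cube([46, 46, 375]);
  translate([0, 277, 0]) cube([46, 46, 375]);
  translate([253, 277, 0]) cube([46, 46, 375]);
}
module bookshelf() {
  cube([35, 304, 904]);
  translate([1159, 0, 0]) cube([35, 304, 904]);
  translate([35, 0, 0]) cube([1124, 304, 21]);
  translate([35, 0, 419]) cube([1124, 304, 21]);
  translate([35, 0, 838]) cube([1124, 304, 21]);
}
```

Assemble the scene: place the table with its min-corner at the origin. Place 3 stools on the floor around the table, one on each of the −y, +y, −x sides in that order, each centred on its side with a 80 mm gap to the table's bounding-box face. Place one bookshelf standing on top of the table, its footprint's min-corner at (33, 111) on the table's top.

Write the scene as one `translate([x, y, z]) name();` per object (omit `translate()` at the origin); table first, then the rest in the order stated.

table();
translate([474, -403, 0]) stool();
translate([474, 719, 0]) stool();
translate([-379, 158, 0]) stool();
translate([33, 111, 742]) bookshelf();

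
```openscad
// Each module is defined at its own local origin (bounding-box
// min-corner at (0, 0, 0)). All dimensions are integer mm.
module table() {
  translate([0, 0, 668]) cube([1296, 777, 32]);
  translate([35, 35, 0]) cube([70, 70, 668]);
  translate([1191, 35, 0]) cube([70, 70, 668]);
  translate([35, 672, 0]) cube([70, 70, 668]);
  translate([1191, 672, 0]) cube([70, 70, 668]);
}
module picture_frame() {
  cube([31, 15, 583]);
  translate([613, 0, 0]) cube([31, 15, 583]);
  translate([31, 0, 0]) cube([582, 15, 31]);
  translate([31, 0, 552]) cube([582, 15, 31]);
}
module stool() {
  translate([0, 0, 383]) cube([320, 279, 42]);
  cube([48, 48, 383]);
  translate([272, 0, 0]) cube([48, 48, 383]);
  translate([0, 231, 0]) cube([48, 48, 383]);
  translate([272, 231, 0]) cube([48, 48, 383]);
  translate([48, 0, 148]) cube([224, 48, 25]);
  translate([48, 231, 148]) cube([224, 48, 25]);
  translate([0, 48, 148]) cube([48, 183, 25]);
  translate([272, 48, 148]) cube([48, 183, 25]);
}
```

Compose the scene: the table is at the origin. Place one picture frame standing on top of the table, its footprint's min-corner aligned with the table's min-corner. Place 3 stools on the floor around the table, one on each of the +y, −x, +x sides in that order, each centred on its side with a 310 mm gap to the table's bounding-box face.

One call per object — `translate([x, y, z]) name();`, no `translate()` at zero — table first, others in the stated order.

table();
translate([0, 0, 700]) picture_frame();
translate([488, 1087, 0]) stool();
translate([-630, 249, 0]) stool();
translate([1606, 249, 0]) stool();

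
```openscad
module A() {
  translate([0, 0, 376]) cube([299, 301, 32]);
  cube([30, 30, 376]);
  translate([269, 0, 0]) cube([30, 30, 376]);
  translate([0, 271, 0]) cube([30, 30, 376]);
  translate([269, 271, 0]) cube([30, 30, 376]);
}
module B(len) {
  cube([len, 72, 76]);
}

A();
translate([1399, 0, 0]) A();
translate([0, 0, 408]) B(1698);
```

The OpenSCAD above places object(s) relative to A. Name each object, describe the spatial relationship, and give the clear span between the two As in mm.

Second stool starts at x = 1399; first ends at x = 299; clear span = 1399 − 299 = 1100 mm.

A is a stool. B is a beam. A beam spans the tops of two stools. The clear span between the two stools is 1100 mm.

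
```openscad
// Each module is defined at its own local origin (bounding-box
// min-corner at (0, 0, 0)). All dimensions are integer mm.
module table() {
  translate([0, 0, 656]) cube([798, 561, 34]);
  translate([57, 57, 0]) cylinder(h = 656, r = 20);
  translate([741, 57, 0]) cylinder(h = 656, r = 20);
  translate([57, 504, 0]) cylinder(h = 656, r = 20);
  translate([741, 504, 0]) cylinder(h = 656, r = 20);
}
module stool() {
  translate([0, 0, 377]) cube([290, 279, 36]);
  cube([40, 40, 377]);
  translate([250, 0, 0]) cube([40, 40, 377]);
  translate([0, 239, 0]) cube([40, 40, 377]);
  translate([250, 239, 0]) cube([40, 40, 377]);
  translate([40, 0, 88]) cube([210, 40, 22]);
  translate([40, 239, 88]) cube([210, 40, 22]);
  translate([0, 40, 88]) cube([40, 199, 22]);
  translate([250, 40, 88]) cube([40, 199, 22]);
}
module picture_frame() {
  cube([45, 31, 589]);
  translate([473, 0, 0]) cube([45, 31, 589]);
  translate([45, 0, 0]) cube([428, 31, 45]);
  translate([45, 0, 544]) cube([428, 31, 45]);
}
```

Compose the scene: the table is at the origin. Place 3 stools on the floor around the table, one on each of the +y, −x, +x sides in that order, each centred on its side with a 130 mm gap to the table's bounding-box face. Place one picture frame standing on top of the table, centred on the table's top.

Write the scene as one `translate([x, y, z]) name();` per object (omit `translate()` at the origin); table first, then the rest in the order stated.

table();
translate([254, 691, 0]) stool();
translate([-420, 141, 0]) stool();
translate([928, 141, 0]) stool();
translate([140, 265, 690]) picture_frame();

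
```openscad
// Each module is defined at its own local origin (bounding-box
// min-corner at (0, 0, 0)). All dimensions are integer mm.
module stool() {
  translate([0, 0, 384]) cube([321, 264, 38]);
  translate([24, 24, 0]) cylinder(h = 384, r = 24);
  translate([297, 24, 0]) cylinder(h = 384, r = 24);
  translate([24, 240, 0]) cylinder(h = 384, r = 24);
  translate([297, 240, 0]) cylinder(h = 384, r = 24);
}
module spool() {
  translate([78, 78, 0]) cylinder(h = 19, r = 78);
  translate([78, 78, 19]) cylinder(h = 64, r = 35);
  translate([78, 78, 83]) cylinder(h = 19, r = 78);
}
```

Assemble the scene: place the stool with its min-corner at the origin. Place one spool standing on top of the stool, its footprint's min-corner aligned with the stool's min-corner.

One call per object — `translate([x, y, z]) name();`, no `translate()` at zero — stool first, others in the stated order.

stool();
translate([0, 0, 422]) spool();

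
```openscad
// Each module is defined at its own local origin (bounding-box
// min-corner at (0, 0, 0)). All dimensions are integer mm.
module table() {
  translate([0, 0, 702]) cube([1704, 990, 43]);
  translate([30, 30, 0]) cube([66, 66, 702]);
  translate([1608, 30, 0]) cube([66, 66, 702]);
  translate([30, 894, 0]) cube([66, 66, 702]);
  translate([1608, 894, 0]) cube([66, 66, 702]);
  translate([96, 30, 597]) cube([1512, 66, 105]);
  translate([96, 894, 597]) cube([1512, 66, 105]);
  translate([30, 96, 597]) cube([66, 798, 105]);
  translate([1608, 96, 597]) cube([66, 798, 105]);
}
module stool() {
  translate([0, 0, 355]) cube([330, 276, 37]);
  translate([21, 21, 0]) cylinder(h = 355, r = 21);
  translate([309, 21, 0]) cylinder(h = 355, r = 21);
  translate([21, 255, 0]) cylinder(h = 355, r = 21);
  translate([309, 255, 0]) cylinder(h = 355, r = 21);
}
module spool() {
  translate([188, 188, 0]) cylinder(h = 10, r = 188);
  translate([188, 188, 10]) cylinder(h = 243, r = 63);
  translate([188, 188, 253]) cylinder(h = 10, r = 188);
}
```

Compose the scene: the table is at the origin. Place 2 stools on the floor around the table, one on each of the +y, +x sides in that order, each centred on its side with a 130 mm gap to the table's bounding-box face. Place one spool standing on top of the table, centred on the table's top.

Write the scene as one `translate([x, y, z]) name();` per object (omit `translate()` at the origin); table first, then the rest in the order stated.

table();
translate([687, 1120, 0]) stool();
translate([1834, 357, 0]) stool();
translate([664, 307, 745]) spool();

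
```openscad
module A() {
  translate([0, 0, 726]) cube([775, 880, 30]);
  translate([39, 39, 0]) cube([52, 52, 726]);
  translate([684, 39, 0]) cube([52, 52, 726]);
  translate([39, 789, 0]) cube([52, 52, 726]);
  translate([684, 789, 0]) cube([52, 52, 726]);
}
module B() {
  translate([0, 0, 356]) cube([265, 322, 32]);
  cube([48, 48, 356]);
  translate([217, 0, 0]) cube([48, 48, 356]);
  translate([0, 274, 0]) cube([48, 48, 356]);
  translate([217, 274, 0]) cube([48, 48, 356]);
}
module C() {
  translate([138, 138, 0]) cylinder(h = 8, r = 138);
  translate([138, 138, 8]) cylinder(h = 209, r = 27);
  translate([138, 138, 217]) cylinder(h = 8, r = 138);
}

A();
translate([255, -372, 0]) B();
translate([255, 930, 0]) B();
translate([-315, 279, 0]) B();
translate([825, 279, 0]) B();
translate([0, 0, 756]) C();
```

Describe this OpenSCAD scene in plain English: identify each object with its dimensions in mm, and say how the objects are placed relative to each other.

A is a table: top 775 mm (x) × 880 mm (y), 30 mm thick, upper face at z = 756 mm, on four 52×52 mm square legs, each inset 39 mm from the nearest pair of top edges, running from z = 0 to the bottom of the top.

B is a four-legged stool. The seat is a 265×322×32 mm slab whose top surface is at z = 388 mm; four square legs, each 48×48 mm in cross-section, run from the floor (z = 0) to the underside of the seat, each flush with a corner of the seat.

C is a spool: two coaxial disc flanges of radius 138 mm and thickness 8 mm, joined by a core cylinder of radius 27 mm and height 209 mm. The lower flange rests on z = 0 and the three cylinders share a vertical axis.

Four stools sit around the table at the −y, +y, −x, +x sides. The spool is on top of the table.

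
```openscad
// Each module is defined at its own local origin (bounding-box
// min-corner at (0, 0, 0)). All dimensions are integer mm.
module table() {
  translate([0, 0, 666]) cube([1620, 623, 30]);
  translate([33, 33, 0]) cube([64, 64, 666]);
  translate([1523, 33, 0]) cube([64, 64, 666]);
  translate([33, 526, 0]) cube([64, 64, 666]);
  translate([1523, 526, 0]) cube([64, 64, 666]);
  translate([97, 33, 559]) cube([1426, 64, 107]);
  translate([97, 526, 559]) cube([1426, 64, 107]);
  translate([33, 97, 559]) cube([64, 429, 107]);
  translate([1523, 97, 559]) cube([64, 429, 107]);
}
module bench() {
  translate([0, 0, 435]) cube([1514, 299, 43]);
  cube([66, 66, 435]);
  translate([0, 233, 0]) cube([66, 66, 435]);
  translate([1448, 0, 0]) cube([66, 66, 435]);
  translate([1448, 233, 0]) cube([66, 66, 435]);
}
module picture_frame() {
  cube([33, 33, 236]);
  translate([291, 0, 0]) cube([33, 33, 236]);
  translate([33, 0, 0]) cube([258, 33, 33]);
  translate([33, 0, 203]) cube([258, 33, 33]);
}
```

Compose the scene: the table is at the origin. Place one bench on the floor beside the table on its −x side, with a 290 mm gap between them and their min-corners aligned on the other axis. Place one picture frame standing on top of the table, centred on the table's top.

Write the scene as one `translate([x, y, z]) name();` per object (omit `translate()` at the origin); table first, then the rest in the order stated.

table();
translate([-1804, 0, 0]) bench();
translate([648, 295, 696]) picture_frame();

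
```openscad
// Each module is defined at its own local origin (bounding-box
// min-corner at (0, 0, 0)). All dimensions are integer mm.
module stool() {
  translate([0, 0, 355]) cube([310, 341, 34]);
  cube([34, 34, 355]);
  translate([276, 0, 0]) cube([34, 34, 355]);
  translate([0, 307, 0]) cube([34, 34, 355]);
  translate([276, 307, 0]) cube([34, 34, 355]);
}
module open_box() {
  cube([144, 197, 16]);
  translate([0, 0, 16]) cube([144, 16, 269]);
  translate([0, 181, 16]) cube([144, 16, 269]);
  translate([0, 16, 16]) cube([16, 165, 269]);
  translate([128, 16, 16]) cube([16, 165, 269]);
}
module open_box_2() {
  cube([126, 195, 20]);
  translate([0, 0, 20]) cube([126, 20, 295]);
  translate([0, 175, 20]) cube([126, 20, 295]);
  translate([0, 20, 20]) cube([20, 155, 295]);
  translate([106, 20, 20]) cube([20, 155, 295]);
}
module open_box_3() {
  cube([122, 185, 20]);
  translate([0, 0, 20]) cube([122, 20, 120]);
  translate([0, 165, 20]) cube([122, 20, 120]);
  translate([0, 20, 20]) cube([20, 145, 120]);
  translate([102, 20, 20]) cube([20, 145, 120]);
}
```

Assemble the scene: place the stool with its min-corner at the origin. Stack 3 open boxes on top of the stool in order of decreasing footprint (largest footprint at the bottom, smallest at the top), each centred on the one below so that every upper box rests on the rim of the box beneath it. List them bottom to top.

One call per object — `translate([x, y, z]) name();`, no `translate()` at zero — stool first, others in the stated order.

stool();
translate([83, 72, 389]) open_box();
translate([92, 73, 674]) open_box_2();
translate([94, 78, 989]) open_box_3();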